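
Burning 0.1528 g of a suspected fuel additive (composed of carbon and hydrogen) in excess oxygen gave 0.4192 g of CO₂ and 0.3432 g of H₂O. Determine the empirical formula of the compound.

CH4

mol C = 0.4192 g CO₂ ÷ 44.009 g/mol = 0.0095253 mol
mol H = 2 × 0.3432 g H₂O ÷ 18.015 g/mol = 0.038102 mol
Divide by the smallest (0.0095253 mol): C 1.000, H 4.000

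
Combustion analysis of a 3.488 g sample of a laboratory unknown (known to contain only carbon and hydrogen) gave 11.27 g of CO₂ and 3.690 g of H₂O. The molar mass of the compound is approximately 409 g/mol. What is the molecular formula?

C30H48

mol C = 11.27 g CO₂ ÷ 44.009 g/mol = 0.25608 mol
mol H = 2 × 3.690 g H₂O ÷ 18.015 g/mol = 0.40966 mol
Divide by the smallest (0.25608 mol): C 1.000, H 1.600
Multiplying each by 5 gives whole numbers: C 5.00, H 8.00
Empirical formula: C5H8
Empirical-formula mass = 68.12 g/mol; 409 ÷ 68.12 ≈ 6, so the molecular formula is C30H48.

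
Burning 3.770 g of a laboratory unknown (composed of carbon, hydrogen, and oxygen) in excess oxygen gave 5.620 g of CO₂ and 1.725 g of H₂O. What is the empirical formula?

C2H3O2

mol C = 5.620 g CO₂ ÷ 44.009 g/mol = 0.12770 mol
mol H = 2 × 1.725 g H₂O ÷ 18.015 g/mol = 0.19151 mol
mass O = 3.770 − (1.5338 + 0.19304) = 2.0431 g → mol O = 2.0431 ÷ 15.999 = 0.12770 mol
Divide by the smallest (0.12770 mol): C 1.000, H 1.500, O 1.000
Multiplying each by 2 gives whole numbers: C 2.00, H 3.00, O 2.00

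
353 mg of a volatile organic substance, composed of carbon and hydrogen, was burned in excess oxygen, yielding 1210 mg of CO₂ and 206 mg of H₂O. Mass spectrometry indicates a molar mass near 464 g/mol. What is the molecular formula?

mol C = 1.21 g CO₂ ÷ 44.009 g/mol = 0.02749 mol
mol H = 2 × 0.206 g H₂O ÷ 18.015 g/mol = 0.02287 mol
Divide by the smallest (0.02287 mol): C 1.202, H 1.000
Multiplying each by 5 gives whole numbers: C 6.01, H 5.00
Empirical formula: C6H5
Empirical-formula mass = 77.11 g/mol; 464 ÷ 77.11 ≈ 6, so the molecular formula is C36H30.

C36H30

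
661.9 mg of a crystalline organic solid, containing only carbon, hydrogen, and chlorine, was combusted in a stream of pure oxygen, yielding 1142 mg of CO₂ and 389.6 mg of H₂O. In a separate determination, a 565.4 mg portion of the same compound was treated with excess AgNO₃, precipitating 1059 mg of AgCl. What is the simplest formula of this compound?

C3H5Cl

mol C = 1.142 g CO₂ ÷ 44.009 g/mol = 0.025949 mol
mol H = 2 × 0.3896 g H₂O ÷ 18.015 g/mol = 0.043253 mol
From the AgCl data: mol Cl per gram of compound = (1.059 ÷ 143.318) ÷ 0.5654 = 0.013069 mol/g, so in the 0.6619 g combustion sample mol Cl = 0.0086503 mol
Divide by the smallest (0.0086503 mol): C 3.000, H 5.000, Cl 1.000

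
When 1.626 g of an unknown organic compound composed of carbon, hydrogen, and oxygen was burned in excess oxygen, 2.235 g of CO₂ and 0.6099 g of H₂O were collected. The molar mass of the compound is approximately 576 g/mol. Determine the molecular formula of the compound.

C18H24O21

mol C = 2.235 g CO₂ ÷ 44.009 g/mol = 0.050785 mol
mol H = 2 × 0.6099 g H₂O ÷ 18.015 g/mol = 0.067710 mol
mass O = 1.626 − (0.60998 + 0.068252) = 0.94777 g → mol O = 0.94777 ÷ 15.999 = 0.059239 mol
Divide by the smallest (0.050785 mol): C 1.000, H 1.333, O 1.166
Multiplying each by 6 gives whole numbers: C 6.00, H 8.00, O 7.00
Empirical formula: C6H8O7
Empirical-formula mass = 192.12 g/mol; 576 ÷ 192.12 ≈ 3, so the molecular formula is C18H24O21.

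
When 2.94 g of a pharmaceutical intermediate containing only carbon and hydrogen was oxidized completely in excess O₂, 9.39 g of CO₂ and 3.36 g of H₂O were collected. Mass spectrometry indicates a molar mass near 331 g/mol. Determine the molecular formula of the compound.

C24H42

mol C = 9.39 g CO₂ ÷ 44.009 g/mol = 0.2134 mol
mol H = 2 × 3.36 g H₂O ÷ 18.015 g/mol = 0.3730 mol
Divide by the smallest (0.2134 mol): C 1.000, H 1.748
Multiplying each by 4 gives whole numbers: C 4.00, H 6.99
Empirical formula: C4H7
Empirical-formula mass = 55.10 g/mol; 331 ÷ 55.10 ≈ 6, so the molecular formula is C24H42.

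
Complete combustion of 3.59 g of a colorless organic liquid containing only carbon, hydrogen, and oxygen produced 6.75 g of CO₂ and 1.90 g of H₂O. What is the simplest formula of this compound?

C8H11O5

mol C = 6.75 g CO₂ ÷ 44.009 g/mol = 0.1534 mol
mol H = 2 × 1.90 g H₂O ÷ 18.015 g/mol = 0.2109 mol
mass O = 3.59 − (1.842 + 0.2126) = 1.535 g → mol O = 1.535 ÷ 15.999 = 0.09595 mol
Divide by the smallest (0.09595 mol): C 1.598, H 2.198, O 1.000
Multiplying each by 5 gives whole numbers: C 7.99, H 10.99, O 5.00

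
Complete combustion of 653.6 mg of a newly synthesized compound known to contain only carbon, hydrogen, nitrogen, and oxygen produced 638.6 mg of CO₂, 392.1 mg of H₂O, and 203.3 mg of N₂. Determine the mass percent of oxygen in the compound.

35.52%

mol C = 0.6386 g CO₂ ÷ 44.009 g/mol = 0.014511 mol
mol H = 2 × 0.3921 g H₂O ÷ 18.015 g/mol = 0.043530 mol
mol N = 2 × 0.2033 g N₂ ÷ 28.014 g/mol = 0.014514 mol
mass O = 0.6536 − (0.17429 + 0.043879 + 0.20330) = 0.23213 g → mol O = 0.23213 ÷ 15.999 = 0.014509 mol
mass % O = 0.23213 g ÷ 0.6536 g × 100%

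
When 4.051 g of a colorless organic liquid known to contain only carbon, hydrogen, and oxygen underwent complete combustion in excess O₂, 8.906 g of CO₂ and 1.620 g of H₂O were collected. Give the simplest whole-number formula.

C9H8O4

mol C = 8.906 g CO₂ ÷ 44.009 g/mol = 0.20237 mol
mol H = 2 × 1.620 g H₂O ÷ 18.015 g/mol = 0.17985 mol
mass O = 4.051 − (2.4306 + 0.18129) = 1.4391 g → mol O = 1.4391 ÷ 15.999 = 0.089948 mol
Divide by the smallest (0.089948 mol): C 2.250, H 1.999, O 1.000
Multiplying each by 4 gives whole numbers: C 9.00, H 8.00, O 4.00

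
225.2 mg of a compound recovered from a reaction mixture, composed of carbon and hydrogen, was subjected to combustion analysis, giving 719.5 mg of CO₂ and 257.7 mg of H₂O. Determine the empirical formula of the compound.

C4H7

mol C = 0.7195 g CO₂ ÷ 44.009 g/mol = 0.016349 mol
mol H = 2 × 0.2577 g H₂O ÷ 18.015 g/mol = 0.028609 mol
Divide by the smallest (0.016349 mol): C 1.000, H 1.750
Multiplying each by 4 gives whole numbers: C 4.00, H 7.00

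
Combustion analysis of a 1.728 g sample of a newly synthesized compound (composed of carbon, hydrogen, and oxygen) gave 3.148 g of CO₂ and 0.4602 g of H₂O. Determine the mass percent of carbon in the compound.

49.72%

mol C = 3.148 g CO₂ ÷ 44.009 g/mol = 0.071531 mol
mol H = 2 × 0.4602 g H₂O ÷ 18.015 g/mol = 0.051091 mol
mass O = 1.728 − (0.85916 + 0.051499) = 0.81734 g → mol O = 0.81734 ÷ 15.999 = 0.051087 mol
mass % C = 0.85916 g ÷ 1.728 g × 100%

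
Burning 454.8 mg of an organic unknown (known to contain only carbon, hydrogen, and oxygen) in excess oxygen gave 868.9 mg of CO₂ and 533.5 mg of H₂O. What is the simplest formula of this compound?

C2H6O

mol C = 0.8689 g CO₂ ÷ 44.009 g/mol = 0.019744 mol
mol H = 2 × 0.5335 g H₂O ÷ 18.015 g/mol = 0.059228 mol
mass O = 0.4548 − (0.23714 + 0.059702) = 0.15796 g → mol O = 0.15796 ÷ 15.999 = 0.0098729 mol
Divide by the smallest (0.0098729 mol): C 2.000, H 5.999, O 1.000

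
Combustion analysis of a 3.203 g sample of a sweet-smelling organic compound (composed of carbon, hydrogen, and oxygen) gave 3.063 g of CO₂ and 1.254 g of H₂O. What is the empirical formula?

CH2O2

mol C = 3.063 g CO₂ ÷ 44.009 g/mol = 0.069599 mol
mol H = 2 × 1.254 g H₂O ÷ 18.015 g/mol = 0.13922 mol
mass O = 3.203 − (0.83596 + 0.14033) = 2.2267 g → mol O = 2.2267 ÷ 15.999 = 0.13918 mol
Divide by the smallest (0.069599 mol): C 1.000, H 2.000, O 2.000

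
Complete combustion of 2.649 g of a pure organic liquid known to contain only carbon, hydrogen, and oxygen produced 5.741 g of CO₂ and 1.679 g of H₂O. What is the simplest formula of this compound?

mol C = 5.741 g CO₂ ÷ 44.009 g/mol = 0.13045 mol
mol H = 2 × 1.679 g H₂O ÷ 18.015 g/mol = 0.18640 mol
mass O = 2.649 − (1.5668 + 0.18789) = 0.89427 g → mol O = 0.89427 ÷ 15.999 = 0.055895 mol
Divide by the smallest (0.055895 mol): C 2.334, H 3.335, O 1.000
Multiplying each by 3 gives whole numbers: C 7.00, H 10.00, O 3.00

C7H10O3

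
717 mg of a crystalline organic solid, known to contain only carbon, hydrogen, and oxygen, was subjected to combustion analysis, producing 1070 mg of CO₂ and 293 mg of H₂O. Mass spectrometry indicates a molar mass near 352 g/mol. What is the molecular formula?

mol C = 1.07 g CO₂ ÷ 44.009 g/mol = 0.02431 mol
mol H = 2 × 0.293 g H₂O ÷ 18.015 g/mol = 0.03253 mol
mass O = 0.717 − (0.2920 + 0.03279) = 0.3922 g → mol O = 0.3922 ÷ 15.999 = 0.02451 mol
Divide by the smallest (0.02431 mol): C 1.000, H 1.338, O 1.008
Multiplying each by 3 gives whole numbers: C 3.00, H 4.01, O 3.02
Empirical formula: C3H4O3
Empirical-formula mass = 88.06 g/mol; 352 ÷ 88.06 ≈ 4, so the molecular formula is C12H16O12.

C12H16O12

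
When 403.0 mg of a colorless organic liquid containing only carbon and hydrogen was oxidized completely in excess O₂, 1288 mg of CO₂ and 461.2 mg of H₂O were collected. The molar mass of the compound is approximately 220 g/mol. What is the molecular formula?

C16H28

mol C = 1.288 g CO₂ ÷ 44.009 g/mol = 0.029267 mol
mol H = 2 × 0.4612 g H₂O ÷ 18.015 g/mol = 0.051202 mol
Divide by the smallest (0.029267 mol): C 1.000, H 1.749
Multiplying each by 4 gives whole numbers: C 4.00, H 7.00
Empirical formula: C4H7
Empirical-formula mass = 55.10 g/mol; 220 ÷ 55.10 ≈ 4, so the molecular formula is C16H28.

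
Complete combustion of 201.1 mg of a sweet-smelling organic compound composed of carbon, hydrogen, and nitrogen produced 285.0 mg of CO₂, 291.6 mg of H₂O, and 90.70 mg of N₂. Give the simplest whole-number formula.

mol C = 0.2850 g CO₂ ÷ 44.009 g/mol = 0.0064759 mol
mol H = 2 × 0.2916 g H₂O ÷ 18.015 g/mol = 0.032373 mol
mol N = 2 × 0.09070 g N₂ ÷ 28.014 g/mol = 0.0064753 mol
Divide by the smallest (0.0064753 mol): C 1.000, H 4.999, N 1.000

CH5N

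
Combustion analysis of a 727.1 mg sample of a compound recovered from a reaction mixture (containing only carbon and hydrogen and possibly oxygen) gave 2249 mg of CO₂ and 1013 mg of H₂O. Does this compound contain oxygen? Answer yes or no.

no

mol C = 2.249 g CO₂ ÷ 44.009 g/mol = 0.051103 mol
mol H = 2 × 1.013 g H₂O ÷ 18.015 g/mol = 0.11246 mol
C and H together account for 0.72716 g — essentially the entire 0.7271 g sample — so the compound contains no oxygen.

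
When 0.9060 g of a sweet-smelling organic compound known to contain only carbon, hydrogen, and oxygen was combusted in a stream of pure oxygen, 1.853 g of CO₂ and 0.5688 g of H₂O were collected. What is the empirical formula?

mol C = 1.853 g CO₂ ÷ 44.009 g/mol = 0.042105 mol
mol H = 2 × 0.5688 g H₂O ÷ 18.015 g/mol = 0.063147 mol
mass O = 0.9060 − (0.50572 + 0.063653) = 0.33662 g → mol O = 0.33662 ÷ 15.999 = 0.021040 mol
Divide by the smallest (0.021040 mol): C 2.001, H 3.001, O 1.000

C2H3O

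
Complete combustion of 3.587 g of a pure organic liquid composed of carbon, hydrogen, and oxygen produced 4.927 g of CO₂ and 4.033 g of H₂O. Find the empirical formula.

mol C = 4.927 g CO₂ ÷ 44.009 g/mol = 0.11195 mol
mol H = 2 × 4.033 g H₂O ÷ 18.015 g/mol = 0.44774 mol
mass O = 3.587 − (1.3447 + 0.45132) = 1.7910 g → mol O = 1.7910 ÷ 15.999 = 0.11194 mol
Divide by the smallest (0.11194 mol): C 1.000, H 4.000, O 1.000

CH4O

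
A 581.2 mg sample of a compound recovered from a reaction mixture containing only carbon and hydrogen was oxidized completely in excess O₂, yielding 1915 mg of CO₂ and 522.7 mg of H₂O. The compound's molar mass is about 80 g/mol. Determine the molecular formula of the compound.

C6H8

mol C = 1.915 g CO₂ ÷ 44.009 g/mol = 0.043514 mol
mol H = 2 × 0.5227 g H₂O ÷ 18.015 g/mol = 0.058029 mol
Divide by the smallest (0.043514 mol): C 1.000, H 1.334
Multiplying each by 3 gives whole numbers: C 3.00, H 4.00
Empirical formula: C3H4
Empirical-formula mass = 40.06 g/mol; 80 ÷ 40.06 ≈ 2, so the molecular formula is C6H8.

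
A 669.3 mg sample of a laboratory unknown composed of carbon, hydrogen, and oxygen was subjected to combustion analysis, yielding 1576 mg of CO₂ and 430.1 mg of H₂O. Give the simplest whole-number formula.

mol C = 1.576 g CO₂ ÷ 44.009 g/mol = 0.035811 mol
mol H = 2 × 0.4301 g H₂O ÷ 18.015 g/mol = 0.047749 mol
mass O = 0.6693 − (0.43012 + 0.048131) = 0.19104 g → mol O = 0.19104 ÷ 15.999 = 0.011941 mol
Divide by the smallest (0.011941 mol): C 2.999, H 3.999, O 1.000

C3H4O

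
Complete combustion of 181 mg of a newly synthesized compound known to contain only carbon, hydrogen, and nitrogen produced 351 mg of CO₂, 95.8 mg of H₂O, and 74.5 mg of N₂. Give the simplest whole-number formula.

C3H4N2

mol C = 0.351 g CO₂ ÷ 44.009 g/mol = 0.007976 mol
mol H = 2 × 0.0958 g H₂O ÷ 18.015 g/mol = 0.01064 mol
mol N = 2 × 0.0745 g N₂ ÷ 28.014 g/mol = 0.005319 mol
Divide by the smallest (0.005319 mol): C 1.500, H 2.000, N 1.000
Multiplying each by 2 gives whole numbers: C 3.00, H 4.00, N 2.00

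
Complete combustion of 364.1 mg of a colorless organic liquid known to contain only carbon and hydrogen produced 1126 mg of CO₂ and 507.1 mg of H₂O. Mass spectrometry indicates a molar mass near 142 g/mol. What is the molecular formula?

C10H22

mol C = 1.126 g CO₂ ÷ 44.009 g/mol = 0.025586 mol
mol H = 2 × 0.5071 g H₂O ÷ 18.015 g/mol = 0.056298 mol
Divide by the smallest (0.025586 mol): C 1.000, H 2.200
Multiplying each by 5 gives whole numbers: C 5.00, H 11.00
Empirical formula: C5H11
Empirical-formula mass = 71.14 g/mol; 142 ÷ 71.14 ≈ 2, so the molecular formula is C10H22.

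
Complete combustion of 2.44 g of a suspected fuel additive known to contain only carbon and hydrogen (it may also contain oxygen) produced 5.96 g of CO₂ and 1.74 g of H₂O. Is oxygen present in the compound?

mol C = 5.96 g CO₂ ÷ 44.009 g/mol = 0.1354 mol
mol H = 2 × 1.74 g H₂O ÷ 18.015 g/mol = 0.1932 mol
C and H account for only 1.821 g of the 2.44 g sample; the remaining 0.6187 g must be oxygen.

yes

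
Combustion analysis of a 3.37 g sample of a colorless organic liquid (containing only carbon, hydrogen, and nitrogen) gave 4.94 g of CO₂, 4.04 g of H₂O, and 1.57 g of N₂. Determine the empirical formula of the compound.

mol C = 4.94 g CO₂ ÷ 44.009 g/mol = 0.1122 mol
mol H = 2 × 4.04 g H₂O ÷ 18.015 g/mol = 0.4485 mol
mol N = 2 × 1.57 g N₂ ÷ 28.014 g/mol = 0.1121 mol
Divide by the smallest (0.1121 mol): C 1.001, H 4.001, N 1.000

CH4N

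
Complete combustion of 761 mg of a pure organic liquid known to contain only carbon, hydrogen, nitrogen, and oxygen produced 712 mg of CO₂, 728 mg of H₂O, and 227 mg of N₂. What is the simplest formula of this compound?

CH5NO

mol C = 0.712 g CO₂ ÷ 44.009 g/mol = 0.01618 mol
mol H = 2 × 0.728 g H₂O ÷ 18.015 g/mol = 0.08082 mol
mol N = 2 × 0.227 g N₂ ÷ 28.014 g/mol = 0.01621 mol
mass O = 0.761 − (0.1943 + 0.08147 + 0.2270) = 0.2582 g → mol O = 0.2582 ÷ 15.999 = 0.01614 mol
Divide by the smallest (0.01614 mol): C 1.002, H 5.008, N 1.004, O 1.000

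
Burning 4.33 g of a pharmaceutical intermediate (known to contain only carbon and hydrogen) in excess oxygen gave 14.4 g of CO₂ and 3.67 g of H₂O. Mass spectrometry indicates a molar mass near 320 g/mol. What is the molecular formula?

mol C = 14.4 g CO₂ ÷ 44.009 g/mol = 0.3272 mol
mol H = 2 × 3.67 g H₂O ÷ 18.015 g/mol = 0.4074 mol
Divide by the smallest (0.3272 mol): C 1.000, H 1.245
Multiplying each by 4 gives whole numbers: C 4.00, H 4.98
Empirical formula: C4H5
Empirical-formula mass = 53.08 g/mol; 320 ÷ 53.08 ≈ 6, so the molecular formula is C24H30.

C24H30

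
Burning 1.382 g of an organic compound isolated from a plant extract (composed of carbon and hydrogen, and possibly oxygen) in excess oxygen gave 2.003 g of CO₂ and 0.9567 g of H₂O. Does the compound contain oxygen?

mol C = 2.003 g CO₂ ÷ 44.009 g/mol = 0.045513 mol
mol H = 2 × 0.9567 g H₂O ÷ 18.015 g/mol = 0.10621 mol
C and H account for only 0.65372 g of the 1.382 g sample; the remaining 0.72828 g must be oxygen.

yes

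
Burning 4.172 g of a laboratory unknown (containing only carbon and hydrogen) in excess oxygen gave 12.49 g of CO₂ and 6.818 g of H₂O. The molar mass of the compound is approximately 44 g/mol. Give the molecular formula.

C3H8

mol C = 12.49 g CO₂ ÷ 44.009 g/mol = 0.28381 mol
mol H = 2 × 6.818 g H₂O ÷ 18.015 g/mol = 0.75692 mol
Divide by the smallest (0.28381 mol): C 1.000, H 2.667
Multiplying each by 3 gives whole numbers: C 3.00, H 8.00
Empirical formula: C3H8
Empirical-formula mass = 44.10 g/mol; 44 ÷ 44.10 ≈ 1, so the molecular formula is C3H8.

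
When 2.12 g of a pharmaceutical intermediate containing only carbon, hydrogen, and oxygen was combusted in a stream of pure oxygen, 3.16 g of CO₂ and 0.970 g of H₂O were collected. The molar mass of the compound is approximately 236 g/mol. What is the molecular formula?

C8H12O8

mol C = 3.16 g CO₂ ÷ 44.009 g/mol = 0.07180 mol
mol H = 2 × 0.970 g H₂O ÷ 18.015 g/mol = 0.1077 mol
mass O = 2.12 − (0.8624 + 0.1085) = 1.149 g → mol O = 1.149 ÷ 15.999 = 0.07182 mol
Divide by the smallest (0.07180 mol): C 1.000, H 1.500, O 1.000
Multiplying each by 2 gives whole numbers: C 2.00, H 3.00, O 2.00
Empirical formula: C2H3O2
Empirical-formula mass = 59.04 g/mol; 236 ÷ 59.04 ≈ 4, so the molecular formula is C8H12O8.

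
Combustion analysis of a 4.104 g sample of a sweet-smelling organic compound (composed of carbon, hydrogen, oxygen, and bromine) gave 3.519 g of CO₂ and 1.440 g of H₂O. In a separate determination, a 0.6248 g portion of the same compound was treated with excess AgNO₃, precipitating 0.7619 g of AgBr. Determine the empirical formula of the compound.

C3H6BrO2

mol C = 3.519 g CO₂ ÷ 44.009 g/mol = 0.079961 mol
mol H = 2 × 1.440 g H₂O ÷ 18.015 g/mol = 0.15987 mol
From the AgBr data: mol Br per gram of compound = (0.7619 ÷ 187.772) ÷ 0.6248 = 0.0064942 mol/g, so in the 4.104 g combustion sample mol Br = 0.026652 mol
mass O = 4.104 − (0.96041 + 0.16115 + 2.1296) = 0.85282 g → mol O = 0.85282 ÷ 15.999 = 0.053305 mol
Divide by the smallest (0.026652 mol): C 3.000, H 5.998, Br 1.000, O 2.000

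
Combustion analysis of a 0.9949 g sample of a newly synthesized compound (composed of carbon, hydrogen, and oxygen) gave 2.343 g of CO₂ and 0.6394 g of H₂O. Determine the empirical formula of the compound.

mol C = 2.343 g CO₂ ÷ 44.009 g/mol = 0.053239 mol
mol H = 2 × 0.6394 g H₂O ÷ 18.015 g/mol = 0.070985 mol
mass O = 0.9949 − (0.63945 + 0.071553) = 0.28389 g → mol O = 0.28389 ÷ 15.999 = 0.017744 mol
Divide by the smallest (0.017744 mol): C 3.000, H 4.000, O 1.000

C3H4O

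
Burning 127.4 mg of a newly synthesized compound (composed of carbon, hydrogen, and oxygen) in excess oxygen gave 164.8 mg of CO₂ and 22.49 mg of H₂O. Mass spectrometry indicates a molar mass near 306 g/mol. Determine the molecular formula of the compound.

mol C = 0.1648 g CO₂ ÷ 44.009 g/mol = 0.0037447 mol
mol H = 2 × 0.02249 g H₂O ÷ 18.015 g/mol = 0.0024968 mol
mass O = 0.1274 − (0.044977 + 0.0025168) = 0.079906 g → mol O = 0.079906 ÷ 15.999 = 0.0049944 mol
Divide by the smallest (0.0024968 mol): C 1.500, H 1.000, O 2.000
Multiplying each by 2 gives whole numbers: C 3.00, H 2.00, O 4.00
Empirical formula: C3H2O4
Empirical-formula mass = 102.05 g/mol; 306 ÷ 102.05 ≈ 3, so the molecular formula is C9H6O12.

C9H6O12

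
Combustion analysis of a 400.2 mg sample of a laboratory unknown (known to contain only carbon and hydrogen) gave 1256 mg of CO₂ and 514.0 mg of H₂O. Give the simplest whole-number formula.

CH2

mol C = 1.256 g CO₂ ÷ 44.009 g/mol = 0.028540 mol
mol H = 2 × 0.5140 g H₂O ÷ 18.015 g/mol = 0.057064 mol
Divide by the smallest (0.028540 mol): C 1.000, H 1.999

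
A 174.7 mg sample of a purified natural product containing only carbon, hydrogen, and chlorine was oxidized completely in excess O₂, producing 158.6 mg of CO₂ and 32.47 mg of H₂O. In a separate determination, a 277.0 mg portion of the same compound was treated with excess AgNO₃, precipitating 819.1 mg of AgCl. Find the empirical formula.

CHCl

mol C = 0.1586 g CO₂ ÷ 44.009 g/mol = 0.0036038 mol
mol H = 2 × 0.03247 g H₂O ÷ 18.015 g/mol = 0.0036048 mol
From the AgCl data: mol Cl per gram of compound = (0.8191 ÷ 143.318) ÷ 0.2770 = 0.020633 mol/g, so in the 0.1747 g combustion sample mol Cl = 0.0036045 mol
Divide by the smallest (0.0036038 mol): C 1.000, H 1.000, Cl 1.000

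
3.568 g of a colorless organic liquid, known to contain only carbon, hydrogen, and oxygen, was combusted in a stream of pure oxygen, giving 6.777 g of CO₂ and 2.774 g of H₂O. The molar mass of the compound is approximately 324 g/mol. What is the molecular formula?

C14H28O8

mol C = 6.777 g CO₂ ÷ 44.009 g/mol = 0.15399 mol
mol H = 2 × 2.774 g H₂O ÷ 18.015 g/mol = 0.30797 mol
mass O = 3.568 − (1.8496 + 0.31043) = 1.4080 g → mol O = 1.4080 ÷ 15.999 = 0.088004 mol
Divide by the smallest (0.088004 mol): C 1.750, H 3.499, O 1.000
Multiplying each by 4 gives whole numbers: C 7.00, H 14.00, O 4.00
Empirical formula: C7H14O4
Empirical-formula mass = 162.19 g/mol; 324 ÷ 162.19 ≈ 2, so the molecular formula is C14H28O8.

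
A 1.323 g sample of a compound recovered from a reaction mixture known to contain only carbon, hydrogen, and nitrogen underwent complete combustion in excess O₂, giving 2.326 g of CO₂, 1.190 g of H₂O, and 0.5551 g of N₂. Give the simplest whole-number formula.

C4H10N3

mol C = 2.326 g CO₂ ÷ 44.009 g/mol = 0.052853 mol
mol H = 2 × 1.190 g H₂O ÷ 18.015 g/mol = 0.13211 mol
mol N = 2 × 0.5551 g N₂ ÷ 28.014 g/mol = 0.039630 mol
Divide by the smallest (0.039630 mol): C 1.334, H 3.334, N 1.000
Multiplying each by 3 gives whole numbers: C 4.00, H 10.00, N 3.00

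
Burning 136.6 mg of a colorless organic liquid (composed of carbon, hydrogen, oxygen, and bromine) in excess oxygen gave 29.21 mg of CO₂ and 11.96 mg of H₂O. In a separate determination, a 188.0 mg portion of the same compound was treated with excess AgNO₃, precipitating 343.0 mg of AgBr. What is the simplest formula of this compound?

mol C = 0.02921 g CO₂ ÷ 44.009 g/mol = 0.00066373 mol
mol H = 2 × 0.01196 g H₂O ÷ 18.015 g/mol = 0.0013278 mol
From the AgBr data: mol Br per gram of compound = (0.3430 ÷ 187.772) ÷ 0.1880 = 0.0097164 mol/g, so in the 0.1366 g combustion sample mol Br = 0.0013273 mol
mass O = 0.1366 − (0.0079720 + 0.0013384 + 0.10605) = 0.021236 g → mol O = 0.021236 ÷ 15.999 = 0.0013273 mol
Divide by the smallest (0.00066373 mol): C 1.000, H 2.000, Br 2.000, O 2.000

CH2Br2O2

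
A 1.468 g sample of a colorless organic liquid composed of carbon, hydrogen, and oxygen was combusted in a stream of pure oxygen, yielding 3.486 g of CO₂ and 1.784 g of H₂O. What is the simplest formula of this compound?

C4H10O

mol C = 3.486 g CO₂ ÷ 44.009 g/mol = 0.079211 mol
mol H = 2 × 1.784 g H₂O ÷ 18.015 g/mol = 0.19806 mol
mass O = 1.468 − (0.95140 + 0.19964) = 0.31695 g → mol O = 0.31695 ÷ 15.999 = 0.019811 mol
Divide by the smallest (0.019811 mol): C 3.998, H 9.997, O 1.000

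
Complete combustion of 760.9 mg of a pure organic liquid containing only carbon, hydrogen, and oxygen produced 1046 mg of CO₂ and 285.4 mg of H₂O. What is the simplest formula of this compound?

C6H8O7

mol C = 1.046 g CO₂ ÷ 44.009 g/mol = 0.023768 mol
mol H = 2 × 0.2854 g H₂O ÷ 18.015 g/mol = 0.031685 mol
mass O = 0.7609 − (0.28548 + 0.031938) = 0.44349 g → mol O = 0.44349 ÷ 15.999 = 0.027720 mol
Divide by the smallest (0.023768 mol): C 1.000, H 1.333, O 1.166
Multiplying each by 6 gives whole numbers: C 6.00, H 8.00, O 7.00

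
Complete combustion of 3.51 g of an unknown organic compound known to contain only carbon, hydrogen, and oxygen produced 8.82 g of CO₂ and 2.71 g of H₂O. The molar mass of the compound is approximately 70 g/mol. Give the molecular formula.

C4H6O

mol C = 8.82 g CO₂ ÷ 44.009 g/mol = 0.2004 mol
mol H = 2 × 2.71 g H₂O ÷ 18.015 g/mol = 0.3009 mol
mass O = 3.51 − (2.407 + 0.3033) = 0.7996 g → mol O = 0.7996 ÷ 15.999 = 0.04998 mol
Divide by the smallest (0.04998 mol): C 4.010, H 6.020, O 1.000
Empirical formula: C4H6O
Empirical-formula mass = 70.09 g/mol; 70 ÷ 70.09 ≈ 1, so the molecular formula is C4H6O.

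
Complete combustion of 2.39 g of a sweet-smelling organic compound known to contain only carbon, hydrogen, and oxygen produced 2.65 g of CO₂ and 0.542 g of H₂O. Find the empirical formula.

C3H3O5

mol C = 2.65 g CO₂ ÷ 44.009 g/mol = 0.06021 mol
mol H = 2 × 0.542 g H₂O ÷ 18.015 g/mol = 0.06017 mol
mass O = 2.39 − (0.7232 + 0.06065) = 1.606 g → mol O = 1.606 ÷ 15.999 = 0.1004 mol
Divide by the smallest (0.06017 mol): C 1.001, H 1.000, O 1.668
Multiplying each by 3 gives whole numbers: C 3.00, H 3.00, O 5.01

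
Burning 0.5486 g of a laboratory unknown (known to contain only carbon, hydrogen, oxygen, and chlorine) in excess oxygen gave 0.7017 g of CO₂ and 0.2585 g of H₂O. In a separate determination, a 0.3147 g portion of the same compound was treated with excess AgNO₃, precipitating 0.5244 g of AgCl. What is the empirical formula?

mol C = 0.7017 g CO₂ ÷ 44.009 g/mol = 0.015944 mol
mol H = 2 × 0.2585 g H₂O ÷ 18.015 g/mol = 0.028698 mol
From the AgCl data: mol Cl per gram of compound = (0.5244 ÷ 143.318) ÷ 0.3147 = 0.011627 mol/g, so in the 0.5486 g combustion sample mol Cl = 0.0063785 mol
mass O = 0.5486 − (0.19151 + 0.028928 + 0.22612) = 0.10204 g → mol O = 0.10204 ÷ 15.999 = 0.0063782 mol
Divide by the smallest (0.0063782 mol): C 2.500, H 4.499, Cl 1.000, O 1.000
Multiplying each by 2 gives whole numbers: C 5.00, H 9.00, Cl 2.00, O 2.00

C5H9Cl2O2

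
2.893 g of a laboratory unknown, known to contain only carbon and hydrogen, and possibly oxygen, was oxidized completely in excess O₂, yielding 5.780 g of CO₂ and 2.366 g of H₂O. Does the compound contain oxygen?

yes

mol C = 5.780 g CO₂ ÷ 44.009 g/mol = 0.13134 mol
mol H = 2 × 2.366 g H₂O ÷ 18.015 g/mol = 0.26267 mol
C and H account for only 1.8423 g of the 2.893 g sample; the remaining 1.0507 g must be oxygen.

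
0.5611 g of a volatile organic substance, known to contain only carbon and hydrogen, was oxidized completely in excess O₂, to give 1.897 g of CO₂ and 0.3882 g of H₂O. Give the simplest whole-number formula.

mol C = 1.897 g CO₂ ÷ 44.009 g/mol = 0.043105 mol
mol H = 2 × 0.3882 g H₂O ÷ 18.015 g/mol = 0.043097 mol
Divide by the smallest (0.043097 mol): C 1.000, H 1.000

CH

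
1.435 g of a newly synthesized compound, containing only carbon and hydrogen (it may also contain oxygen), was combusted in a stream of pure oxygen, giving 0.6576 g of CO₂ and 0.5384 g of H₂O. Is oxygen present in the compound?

yes

mol C = 0.6576 g CO₂ ÷ 44.009 g/mol = 0.014942 mol
mol H = 2 × 0.5384 g H₂O ÷ 18.015 g/mol = 0.059772 mol
C and H account for only 0.23972 g of the 1.435 g sample; the remaining 1.1953 g must be oxygen.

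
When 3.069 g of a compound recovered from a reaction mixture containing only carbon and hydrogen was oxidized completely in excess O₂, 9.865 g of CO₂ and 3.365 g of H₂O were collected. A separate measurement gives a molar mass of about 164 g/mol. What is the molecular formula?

mol C = 9.865 g CO₂ ÷ 44.009 g/mol = 0.22416 mol
mol H = 2 × 3.365 g H₂O ÷ 18.015 g/mol = 0.37358 mol
Divide by the smallest (0.22416 mol): C 1.000, H 1.667
Multiplying each by 3 gives whole numbers: C 3.00, H 5.00
Empirical formula: C3H5
Empirical-formula mass = 41.07 g/mol; 164 ÷ 41.07 ≈ 4, so the molecular formula is C12H20.

C12H20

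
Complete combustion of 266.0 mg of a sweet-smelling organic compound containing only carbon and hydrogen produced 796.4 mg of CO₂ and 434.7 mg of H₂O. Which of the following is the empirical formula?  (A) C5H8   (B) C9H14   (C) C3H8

(C) C3H8

mol C = 0.7964 g CO₂ ÷ 44.009 g/mol = 0.018096 mol
mol H = 2 × 0.4347 g H₂O ÷ 18.015 g/mol = 0.048260 mol
Divide by the smallest (0.018096 mol): C 1.000, H 2.667
Multiplying each by 3 gives whole numbers: C 3.00, H 8.00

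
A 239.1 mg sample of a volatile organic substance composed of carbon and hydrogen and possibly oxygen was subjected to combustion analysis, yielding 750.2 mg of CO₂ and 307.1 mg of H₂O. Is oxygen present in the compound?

mol C = 0.7502 g CO₂ ÷ 44.009 g/mol = 0.017047 mol
mol H = 2 × 0.3071 g H₂O ÷ 18.015 g/mol = 0.034094 mol
C and H together account for 0.23911 g — essentially the entire 0.2391 g sample — so the compound contains no oxygen.

no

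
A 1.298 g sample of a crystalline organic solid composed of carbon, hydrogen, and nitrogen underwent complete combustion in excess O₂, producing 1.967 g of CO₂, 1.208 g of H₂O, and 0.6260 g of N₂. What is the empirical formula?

mol C = 1.967 g CO₂ ÷ 44.009 g/mol = 0.044695 mol
mol H = 2 × 1.208 g H₂O ÷ 18.015 g/mol = 0.13411 mol
mol N = 2 × 0.6260 g N₂ ÷ 28.014 g/mol = 0.044692 mol
Divide by the smallest (0.044692 mol): C 1.000, H 3.001, N 1.000

CH3N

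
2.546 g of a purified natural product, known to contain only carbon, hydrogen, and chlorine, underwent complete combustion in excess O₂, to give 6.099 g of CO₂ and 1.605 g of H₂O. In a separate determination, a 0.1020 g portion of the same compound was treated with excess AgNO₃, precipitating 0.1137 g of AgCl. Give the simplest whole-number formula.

C7H9Cl

mol C = 6.099 g CO₂ ÷ 44.009 g/mol = 0.13859 mol
mol H = 2 × 1.605 g H₂O ÷ 18.015 g/mol = 0.17818 mol
From the AgCl data: mol Cl per gram of compound = (0.1137 ÷ 143.318) ÷ 0.1020 = 0.0077778 mol/g, so in the 2.546 g combustion sample mol Cl = 0.019802 mol
Divide by the smallest (0.019802 mol): C 6.998, H 8.998, Cl 1.000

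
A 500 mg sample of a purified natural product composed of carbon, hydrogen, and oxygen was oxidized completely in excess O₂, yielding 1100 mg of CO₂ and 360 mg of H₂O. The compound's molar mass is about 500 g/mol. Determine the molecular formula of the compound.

mol C = 1.10 g CO₂ ÷ 44.009 g/mol = 0.02499 mol
mol H = 2 × 0.360 g H₂O ÷ 18.015 g/mol = 0.03997 mol
mass O = 0.500 − (0.3002 + 0.04029) = 0.1595 g → mol O = 0.1595 ÷ 15.999 = 0.009969 mol
Divide by the smallest (0.009969 mol): C 2.507, H 4.009, O 1.000
Multiplying each by 2 gives whole numbers: C 5.01, H 8.02, O 2.00
Empirical formula: C5H8O2
Empirical-formula mass = 100.12 g/mol; 500 ÷ 100.12 ≈ 5, so the molecular formula is C25H40O10.

C25H40O10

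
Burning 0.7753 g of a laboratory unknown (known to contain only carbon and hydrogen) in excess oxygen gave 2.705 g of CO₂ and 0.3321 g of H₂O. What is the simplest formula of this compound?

mol C = 2.705 g CO₂ ÷ 44.009 g/mol = 0.061465 mol
mol H = 2 × 0.3321 g H₂O ÷ 18.015 g/mol = 0.036869 mol
Divide by the smallest (0.036869 mol): C 1.667, H 1.000
Multiplying each by 3 gives whole numbers: C 5.00, H 3.00

C5H3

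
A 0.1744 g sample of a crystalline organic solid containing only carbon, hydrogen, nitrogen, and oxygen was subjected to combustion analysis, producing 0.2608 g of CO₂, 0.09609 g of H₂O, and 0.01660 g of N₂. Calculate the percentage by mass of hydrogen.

6.17%

mol C = 0.2608 g CO₂ ÷ 44.009 g/mol = 0.0059261 mol
mol H = 2 × 0.09609 g H₂O ÷ 18.015 g/mol = 0.010668 mol
mol N = 2 × 0.01660 g N₂ ÷ 28.014 g/mol = 0.0011851 mol
mass O = 0.1744 − (0.071178 + 0.010753 + 0.016600) = 0.075869 g → mol O = 0.075869 ÷ 15.999 = 0.0047421 mol
mass % H = 0.010753 g ÷ 0.1744 g × 100%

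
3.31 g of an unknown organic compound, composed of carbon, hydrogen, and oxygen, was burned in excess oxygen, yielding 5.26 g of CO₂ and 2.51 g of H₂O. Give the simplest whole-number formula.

C6H14O5

mol C = 5.26 g CO₂ ÷ 44.009 g/mol = 0.1195 mol
mol H = 2 × 2.51 g H₂O ÷ 18.015 g/mol = 0.2787 mol
mass O = 3.31 − (1.436 + 0.2809) = 1.594 g → mol O = 1.594 ÷ 15.999 = 0.09960 mol
Divide by the smallest (0.09960 mol): C 1.200, H 2.798, O 1.000
Multiplying each by 5 gives whole numbers: C 6.00, H 13.99, O 5.00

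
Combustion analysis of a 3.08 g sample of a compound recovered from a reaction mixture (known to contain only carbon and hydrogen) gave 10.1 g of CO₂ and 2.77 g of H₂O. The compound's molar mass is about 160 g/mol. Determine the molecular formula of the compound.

mol C = 10.1 g CO₂ ÷ 44.009 g/mol = 0.2295 mol
mol H = 2 × 2.77 g H₂O ÷ 18.015 g/mol = 0.3075 mol
Divide by the smallest (0.2295 mol): C 1.000, H 1.340
Multiplying each by 3 gives whole numbers: C 3.00, H 4.02
Empirical formula: C3H4
Empirical-formula mass = 40.06 g/mol; 160 ÷ 40.06 ≈ 4, so the molecular formula is C12H16.

C12H16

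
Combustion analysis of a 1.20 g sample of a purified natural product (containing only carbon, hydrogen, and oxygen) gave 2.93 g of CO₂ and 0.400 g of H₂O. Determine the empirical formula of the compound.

C3H2O

mol C = 2.93 g CO₂ ÷ 44.009 g/mol = 0.06658 mol
mol H = 2 × 0.400 g H₂O ÷ 18.015 g/mol = 0.04441 mol
mass O = 1.20 − (0.7997 + 0.04476) = 0.3556 g → mol O = 0.3556 ÷ 15.999 = 0.02222 mol
Divide by the smallest (0.02222 mol): C 2.996, H 1.998, O 1.000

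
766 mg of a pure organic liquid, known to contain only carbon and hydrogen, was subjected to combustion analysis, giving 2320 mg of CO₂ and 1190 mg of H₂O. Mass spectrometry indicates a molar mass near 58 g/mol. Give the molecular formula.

mol C = 2.32 g CO₂ ÷ 44.009 g/mol = 0.05272 mol
mol H = 2 × 1.19 g H₂O ÷ 18.015 g/mol = 0.1321 mol
Divide by the smallest (0.05272 mol): C 1.000, H 2.506
Multiplying each by 2 gives whole numbers: C 2.00, H 5.01
Empirical formula: C2H5
Empirical-formula mass = 29.06 g/mol; 58 ÷ 29.06 ≈ 2, so the molecular formula is C4H10.

C4H10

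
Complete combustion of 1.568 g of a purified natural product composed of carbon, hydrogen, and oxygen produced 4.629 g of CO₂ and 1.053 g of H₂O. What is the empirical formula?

C9H10O

mol C = 4.629 g CO₂ ÷ 44.009 g/mol = 0.10518 mol
mol H = 2 × 1.053 g H₂O ÷ 18.015 g/mol = 0.11690 mol
mass O = 1.568 − (1.2634 + 0.11784) = 0.18681 g → mol O = 0.18681 ÷ 15.999 = 0.011676 mol
Divide by the smallest (0.011676 mol): C 9.008, H 10.012, O 1.000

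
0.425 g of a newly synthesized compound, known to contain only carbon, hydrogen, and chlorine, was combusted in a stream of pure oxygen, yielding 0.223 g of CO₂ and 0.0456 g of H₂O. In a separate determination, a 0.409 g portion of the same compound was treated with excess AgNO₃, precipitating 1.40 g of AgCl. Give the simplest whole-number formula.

mol C = 0.223 g CO₂ ÷ 44.009 g/mol = 0.005067 mol
mol H = 2 × 0.0456 g H₂O ÷ 18.015 g/mol = 0.005062 mol
From the AgCl data: mol Cl per gram of compound = (1.40 ÷ 143.318) ÷ 0.409 = 0.02388 mol/g, so in the 0.425 g combustion sample mol Cl = 0.01015 mol
Divide by the smallest (0.005062 mol): C 1.001, H 1.000, Cl 2.005

CHCl2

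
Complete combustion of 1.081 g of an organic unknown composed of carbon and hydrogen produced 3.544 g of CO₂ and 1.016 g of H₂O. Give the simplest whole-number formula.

mol C = 3.544 g CO₂ ÷ 44.009 g/mol = 0.080529 mol
mol H = 2 × 1.016 g H₂O ÷ 18.015 g/mol = 0.11279 mol
Divide by the smallest (0.080529 mol): C 1.000, H 1.401
Multiplying each by 5 gives whole numbers: C 5.00, H 7.00

C5H7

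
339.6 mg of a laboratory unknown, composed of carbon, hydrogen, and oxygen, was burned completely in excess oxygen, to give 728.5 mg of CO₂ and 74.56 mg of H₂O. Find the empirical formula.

mol C = 0.7285 g CO₂ ÷ 44.009 g/mol = 0.016553 mol
mol H = 2 × 0.07456 g H₂O ÷ 18.015 g/mol = 0.0082775 mol
mass O = 0.3396 − (0.19882 + 0.0083438) = 0.13243 g → mol O = 0.13243 ÷ 15.999 = 0.0082776 mol
Divide by the smallest (0.0082775 mol): C 2.000, H 1.000, O 1.000

C2HO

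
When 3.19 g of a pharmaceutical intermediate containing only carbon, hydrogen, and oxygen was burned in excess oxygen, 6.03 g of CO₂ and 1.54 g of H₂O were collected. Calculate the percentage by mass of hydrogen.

5.4%

mol C = 6.03 g CO₂ ÷ 44.009 g/mol = 0.1370 mol
mol H = 2 × 1.54 g H₂O ÷ 18.015 g/mol = 0.1710 mol
mass O = 3.19 − (1.646 + 0.1723) = 1.372 g → mol O = 1.372 ÷ 15.999 = 0.08575 mol
mass % H = 0.1723 g ÷ 3.19 g × 100%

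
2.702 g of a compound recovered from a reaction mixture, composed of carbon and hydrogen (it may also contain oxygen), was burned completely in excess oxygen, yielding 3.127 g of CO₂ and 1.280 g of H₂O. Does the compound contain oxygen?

mol C = 3.127 g CO₂ ÷ 44.009 g/mol = 0.071054 mol
mol H = 2 × 1.280 g H₂O ÷ 18.015 g/mol = 0.14210 mol
C and H account for only 0.99667 g of the 2.702 g sample; the remaining 1.7053 g must be oxygen.

yes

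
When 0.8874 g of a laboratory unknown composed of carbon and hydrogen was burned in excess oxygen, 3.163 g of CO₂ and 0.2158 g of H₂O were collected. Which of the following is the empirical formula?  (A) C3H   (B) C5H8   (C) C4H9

(A) C3H

mol C = 3.163 g CO₂ ÷ 44.009 g/mol = 0.071872 mol
mol H = 2 × 0.2158 g H₂O ÷ 18.015 g/mol = 0.023958 mol
Divide by the smallest (0.023958 mol): C 3.000, H 1.000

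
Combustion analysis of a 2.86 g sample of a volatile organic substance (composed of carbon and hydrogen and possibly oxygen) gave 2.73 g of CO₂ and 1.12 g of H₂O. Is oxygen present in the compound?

yes

mol C = 2.73 g CO₂ ÷ 44.009 g/mol = 0.06203 mol
mol H = 2 × 1.12 g H₂O ÷ 18.015 g/mol = 0.1243 mol
C and H account for only 0.8704 g of the 2.86 g sample; the remaining 1.990 g must be oxygen.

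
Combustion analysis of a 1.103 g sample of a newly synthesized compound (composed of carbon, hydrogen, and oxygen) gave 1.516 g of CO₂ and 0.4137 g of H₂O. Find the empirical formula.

C6H8O7

mol C = 1.516 g CO₂ ÷ 44.009 g/mol = 0.034447 mol
mol H = 2 × 0.4137 g H₂O ÷ 18.015 g/mol = 0.045928 mol
mass O = 1.103 − (0.41375 + 0.046296) = 0.64296 g → mol O = 0.64296 ÷ 15.999 = 0.040187 mol
Divide by the smallest (0.034447 mol): C 1.000, H 1.333, O 1.167
Multiplying each by 6 gives whole numbers: C 6.00, H 8.00, O 7.00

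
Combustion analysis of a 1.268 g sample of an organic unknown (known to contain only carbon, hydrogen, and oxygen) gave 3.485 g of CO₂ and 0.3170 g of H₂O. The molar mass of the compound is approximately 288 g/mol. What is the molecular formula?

mol C = 3.485 g CO₂ ÷ 44.009 g/mol = 0.079188 mol
mol H = 2 × 0.3170 g H₂O ÷ 18.015 g/mol = 0.035193 mol
mass O = 1.268 − (0.95113 + 0.035474) = 0.28139 g → mol O = 0.28139 ÷ 15.999 = 0.017588 mol
Divide by the smallest (0.017588 mol): C 4.502, H 2.001, O 1.000
Multiplying each by 2 gives whole numbers: C 9.00, H 4.00, O 2.00
Empirical formula: C9H4O2
Empirical-formula mass = 144.13 g/mol; 288 ÷ 144.13 ≈ 2, so the molecular formula is C18H8O4.

C18H8O4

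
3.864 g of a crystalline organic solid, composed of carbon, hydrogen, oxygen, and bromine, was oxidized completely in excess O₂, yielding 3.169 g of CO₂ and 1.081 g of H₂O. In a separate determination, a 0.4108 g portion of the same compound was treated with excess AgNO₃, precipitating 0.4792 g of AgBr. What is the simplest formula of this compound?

C6H10Br2O5

mol C = 3.169 g CO₂ ÷ 44.009 g/mol = 0.072008 mol
mol H = 2 × 1.081 g H₂O ÷ 18.015 g/mol = 0.12001 mol
From the AgBr data: mol Br per gram of compound = (0.4792 ÷ 187.772) ÷ 0.4108 = 0.0062123 mol/g, so in the 3.864 g combustion sample mol Br = 0.024004 mol
mass O = 3.864 − (0.86489 + 0.12097 + 1.9181) = 0.96009 g → mol O = 0.96009 ÷ 15.999 = 0.060009 mol
Divide by the smallest (0.024004 mol): C 3.000, H 5.000, Br 1.000, O 2.500
Multiplying each by 2 gives whole numbers: C 6.00, H 10.00, Br 2.00, O 5.00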